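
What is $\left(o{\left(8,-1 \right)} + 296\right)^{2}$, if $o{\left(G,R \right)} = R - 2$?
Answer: $85849$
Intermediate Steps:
$o{\left(G,R \right)} = -2 + R$
$\left(o{\left(8,-1 \right)} + 296\right)^{2} = \left(\left(-2 - 1\right) + 296\right)^{2} = \left(-3 + 296\right)^{2} = 293^{2} = 85849$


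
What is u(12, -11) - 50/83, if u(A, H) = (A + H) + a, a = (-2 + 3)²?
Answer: 116/83 ≈ 1.3976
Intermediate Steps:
a = 1 (a = 1² = 1)
u(A, H) = 1 + A + H (u(A, H) = (A + H) + 1 = 1 + A + H)
u(12, -11) - 50/83 = (1 + 12 - 11) - 50/83 = 2 - 50*1/83 = 2 - 50/83 = 116/83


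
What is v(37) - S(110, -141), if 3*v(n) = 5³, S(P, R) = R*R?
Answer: -59518/3 ≈ -19839.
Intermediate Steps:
S(P, R) = R²
v(n) = 125/3 (v(n) = (⅓)*5³ = (⅓)*125 = 125/3)
v(37) - S(110, -141) = 125/3 - 1*(-141)² = 125/3 - 1*19881 = 125/3 - 19881 = -59518/3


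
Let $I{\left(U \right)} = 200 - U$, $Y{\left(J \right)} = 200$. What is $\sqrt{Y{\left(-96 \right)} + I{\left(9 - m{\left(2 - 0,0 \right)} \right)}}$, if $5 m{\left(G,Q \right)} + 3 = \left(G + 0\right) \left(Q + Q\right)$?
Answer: $\frac{4 \sqrt{610}}{5} \approx 19.759$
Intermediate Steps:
$m{\left(G,Q \right)} = - \frac{3}{5} + \frac{2 G Q}{5}$ ($m{\left(G,Q \right)} = - \frac{3}{5} + \frac{\left(G + 0\right) \left(Q + Q\right)}{5} = - \frac{3}{5} + \frac{G 2 Q}{5} = - \frac{3}{5} + \frac{2 G Q}{5}$)
$\sqrt{Y{\left(-96 \right)} + I{\left(9 - m{\left(2 - 0,0 \right)} \right)}} = \sqrt{200 + \left(200 - \left(9 - \left(- \frac{3}{5} + \frac{2}{5} \left(2 - 0\right) 0\right)\right)\right)} = \sqrt{200 + \left(200 - \left(9 - \left(- \frac{3}{5} + \frac{2}{5} \left(2 + 0\right) 0\right)\right)\right)} = \sqrt{200 + \left(200 - \left(9 - \left(- \frac{3}{5} + \frac{2}{5} \cdot 2 \cdot 0\right)\right)\right)} = \sqrt{200 + \left(200 - \left(9 - \left(- \frac{3}{5} + 0\right)\right)\right)} = \sqrt{200 + \left(200 - \left(9 - - \frac{3}{5}\right)\right)} = \sqrt{200 + \left(200 - \left(9 + \frac{3}{5}\right)\right)} = \sqrt{200 + \left(200 - \frac{48}{5}\right)} = \sqrt{200 + \frac{952}{5}} = \sqrt{\frac{1952}{5}} = \frac{4 \sqrt{610}}{5}$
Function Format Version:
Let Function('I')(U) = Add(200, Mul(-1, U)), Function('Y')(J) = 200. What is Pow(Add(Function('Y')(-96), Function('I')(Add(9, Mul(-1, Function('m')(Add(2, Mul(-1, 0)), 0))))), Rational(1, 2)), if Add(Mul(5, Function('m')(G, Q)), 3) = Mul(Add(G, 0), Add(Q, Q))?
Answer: Mul(Rational(4, 5), Pow(610, Rational(1, 2))) ≈ 19.759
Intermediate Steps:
Function('m')(G, Q) = Add(Rational(-3, 5), Mul(Rational(2, 5), G, Q)) (Function('m')(G, Q) = Add(Rational(-3, 5), Mul(Rational(1, 5), Mul(Add(G, 0), Add(Q, Q)))) = Add(Rational(-3, 5), Mul(Rational(1, 5), Mul(G, Mul(2, Q)))) = Add(Rational(-3, 5), Mul(Rational(1, 5), Mul(2, G, Q))) = Add(Rational(-3, 5), Mul(Rational(2, 5), G, Q)))
Pow(Add(Function('Y')(-96), Function('I')(Add(9, Mul(-1, Function('m')(Add(2, Mul(-1, 0)), 0))))), Rational(1, 2)) = Pow(Add(200, Add(200, Mul(-1, Add(9, Mul(-1, Add(Rational(-3, 5), Mul(Rational(2, 5), Add(2, Mul(-1, 0)), 0))))))), Rational(1, 2)) = Pow(Add(200, Add(200, Mul(-1, Add(9, Mul(-1, Add(Rational(-3, 5), Mul(Rational(2, 5), Add(2, 0), 0))))))), Rational(1, 2)) = Pow(Add(200, Add(200, Mul(-1, Add(9, Mul(-1, Add(Rational(-3, 5), Mul(Rational(2, 5), 2, 0))))))), Rational(1, 2)) = Pow(Add(200, Add(200, Mul(-1, Add(9, Mul(-1, Add(Rational(-3, 5), 0)))))), Rational(1, 2)) = Pow(Add(200, Add(200, Mul(-1, Add(9, Mul(-1, Rational(-3, 5)))))), Rational(1, 2)) = Pow(Add(200, Add(200, Mul(-1, Add(9, Rational(3, 5))))), Rational(1, 2)) = Pow(Add(200, Add(200, Mul(-1, Rational(48, 5)))), Rational(1, 2)) = Pow(Add(200, Add(200, Rational(-48, 5))), Rational(1, 2)) = Pow(Add(200, Rational(952, 5)), Rational(1, 2)) = Pow(Rational(1952, 5), Rational(1, 2)) = Mul(Rational(4, 5), Pow(610, Rational(1, 2)))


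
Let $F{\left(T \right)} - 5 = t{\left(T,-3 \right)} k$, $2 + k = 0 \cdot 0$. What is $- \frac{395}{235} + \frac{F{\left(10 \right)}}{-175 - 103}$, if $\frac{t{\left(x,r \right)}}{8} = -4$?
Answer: $- \frac{25205}{13066} \approx -1.9291$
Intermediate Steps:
$k = -2$ ($k = -2 + 0 \cdot 0 = -2 + 0 = -2$)
$t{\left(x,r \right)} = -32$ ($t{\left(x,r \right)} = 8 \left(-4\right) = -32$)
$F{\left(T \right)} = 69$ ($F{\left(T \right)} = 5 - -64 = 5 + 64 = 69$)
$- \frac{395}{235} + \frac{F{\left(10 \right)}}{-175 - 103} = - \frac{395}{235} + \frac{69}{-175 - 103} = \left(-395\right) \frac{1}{235} + \frac{69}{-175 - 103} = - \frac{79}{47} + \frac{69}{-278} = - \frac{79}{47} + 69 \left(- \frac{1}{278}\right) = - \frac{79}{47} - \frac{69}{278} = - \frac{25205}{13066}$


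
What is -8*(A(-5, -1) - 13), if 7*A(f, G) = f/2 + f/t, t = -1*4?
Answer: 738/7 ≈ 105.43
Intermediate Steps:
t = -4
A(f, G) = f/28 (A(f, G) = (f/2 + f/(-4))/7 = (f*(1/2) + f*(-1/4))/7 = (f/2 - f/4)/7 = (f/4)/7 = f/28)
-8*(A(-5, -1) - 13) = -8*((1/28)*(-5) - 13) = -8*(-5/28 - 13) = -8*(-369/28) = 738/7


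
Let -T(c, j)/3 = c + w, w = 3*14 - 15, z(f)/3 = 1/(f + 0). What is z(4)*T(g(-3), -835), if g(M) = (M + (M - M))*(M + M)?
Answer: -405/4 ≈ -101.25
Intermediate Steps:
z(f) = 3/f (z(f) = 3/(f + 0) = 3/f)
w = 27 (w = 42 - 15 = 27)
g(M) = 2*M² (g(M) = (M + 0)*(2*M) = M*(2*M) = 2*M²)
T(c, j) = -81 - 3*c (T(c, j) = -3*(c + 27) = -3*(27 + c) = -81 - 3*c)
z(4)*T(g(-3), -835) = (3/4)*(-81 - 6*(-3)²) = (3*(¼))*(-81 - 6*9) = 3*(-81 - 3*18)/4 = 3*(-81 - 54)/4 = (¾)*(-135) = -405/4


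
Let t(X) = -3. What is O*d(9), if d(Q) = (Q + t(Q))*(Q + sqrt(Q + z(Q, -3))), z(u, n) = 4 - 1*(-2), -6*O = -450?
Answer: 4050 + 450*sqrt(15) ≈ 5792.8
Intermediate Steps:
O = 75 (O = -1/6*(-450) = 75)
z(u, n) = 6 (z(u, n) = 4 + 2 = 6)
d(Q) = (-3 + Q)*(Q + sqrt(6 + Q)) (d(Q) = (Q - 3)*(Q + sqrt(Q + 6)) = (-3 + Q)*(Q + sqrt(6 + Q)))
O*d(9) = 75*(9**2 - 3*9 - 3*sqrt(6 + 9) + 9*sqrt(6 + 9)) = 75*(81 - 27 - 3*sqrt(15) + 9*sqrt(15)) = 75*(54 + 6*sqrt(15)) = 4050 + 450*sqrt(15)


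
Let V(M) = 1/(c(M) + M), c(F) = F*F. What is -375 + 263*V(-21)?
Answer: -157237/420 ≈ -374.37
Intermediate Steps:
c(F) = F²
V(M) = 1/(M + M²) (V(M) = 1/(M² + M) = 1/(M + M²))
-375 + 263*V(-21) = -375 + 263*(1/((-21)*(1 - 21))) = -375 + 263*(-1/21/(-20)) = -375 + 263*(-1/21*(-1/20)) = -375 + 263*(1/420) = -375 + 263/420 = -157237/420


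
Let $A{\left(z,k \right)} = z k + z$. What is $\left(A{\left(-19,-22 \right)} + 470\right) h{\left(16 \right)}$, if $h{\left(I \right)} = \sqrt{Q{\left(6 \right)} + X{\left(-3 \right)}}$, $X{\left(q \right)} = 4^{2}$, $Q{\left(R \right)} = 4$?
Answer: $1738 \sqrt{5} \approx 3886.3$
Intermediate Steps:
$X{\left(q \right)} = 16$
$h{\left(I \right)} = 2 \sqrt{5}$ ($h{\left(I \right)} = \sqrt{4 + 16} = \sqrt{20} = 2 \sqrt{5}$)
$A{\left(z,k \right)} = z + k z$ ($A{\left(z,k \right)} = k z + z = z + k z$)
$\left(A{\left(-19,-22 \right)} + 470\right) h{\left(16 \right)} = \left(- 19 \left(1 - 22\right) + 470\right) 2 \sqrt{5} = \left(\left(-19\right) \left(-21\right) + 470\right) 2 \sqrt{5} = \left(399 + 470\right) 2 \sqrt{5} = 869 \cdot 2 \sqrt{5} = 1738 \sqrt{5}$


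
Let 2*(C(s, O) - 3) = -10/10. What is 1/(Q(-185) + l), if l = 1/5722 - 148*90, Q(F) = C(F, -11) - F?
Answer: -2861/37572082 ≈ -7.6147e-5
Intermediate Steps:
C(s, O) = 5/2 (C(s, O) = 3 + (-10/10)/2 = 3 + (-10*⅒)/2 = 3 + (½)*(-1) = 3 - ½ = 5/2)
Q(F) = 5/2 - F
l = -76217039/5722 (l = 1/5722 - 1*13320 = 1/5722 - 13320 = -76217039/5722 ≈ -13320.)
1/(Q(-185) + l) = 1/((5/2 - 1*(-185)) - 76217039/5722) = 1/((5/2 + 185) - 76217039/5722) = 1/(375/2 - 76217039/5722) = 1/(-37572082/2861) = -2861/37572082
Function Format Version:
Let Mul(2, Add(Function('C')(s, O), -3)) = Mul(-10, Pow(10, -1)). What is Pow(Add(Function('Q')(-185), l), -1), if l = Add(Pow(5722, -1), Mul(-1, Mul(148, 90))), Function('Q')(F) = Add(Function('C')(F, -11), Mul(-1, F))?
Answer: Rational(-2861, 37572082) ≈ -7.6147e-5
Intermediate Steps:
Function('C')(s, O) = Rational(5, 2) (Function('C')(s, O) = Add(3, Mul(Rational(1, 2), Mul(-10, Pow(10, -1)))) = Add(3, Mul(Rational(1, 2), Mul(-10, Rational(1, 10)))) = Add(3, Mul(Rational(1, 2), -1)) = Add(3, Rational(-1, 2)) = Rational(5, 2))
Function('Q')(F) = Add(Rational(5, 2), Mul(-1, F))
l = Rational(-76217039, 5722) (l = Add(Rational(1, 5722), Mul(-1, 13320)) = Add(Rational(1, 5722), -13320) = Rational(-76217039, 5722) ≈ -13320.)
Pow(Add(Function('Q')(-185), l), -1) = Pow(Add(Add(Rational(5, 2), Mul(-1, -185)), Rational(-76217039, 5722)), -1) = Pow(Add(Add(Rational(5, 2), 185), Rational(-76217039, 5722)), -1) = Pow(Add(Rational(375, 2), Rational(-76217039, 5722)), -1) = Pow(Rational(-37572082, 2861), -1) = Rational(-2861, 37572082)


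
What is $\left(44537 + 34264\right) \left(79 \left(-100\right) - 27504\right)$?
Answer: $-2789870604$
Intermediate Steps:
$\left(44537 + 34264\right) \left(79 \left(-100\right) - 27504\right) = 78801 \left(-7900 - 27504\right) = 78801 \left(-35404\right) = -2789870604$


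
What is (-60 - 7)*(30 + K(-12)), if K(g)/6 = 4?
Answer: -3618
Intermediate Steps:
K(g) = 24 (K(g) = 6*4 = 24)
(-60 - 7)*(30 + K(-12)) = (-60 - 7)*(30 + 24) = -67*54 = -3618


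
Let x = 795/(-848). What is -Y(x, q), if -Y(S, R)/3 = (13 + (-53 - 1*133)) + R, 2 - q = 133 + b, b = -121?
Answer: -549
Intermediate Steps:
x = -15/16 (x = 795*(-1/848) = -15/16 ≈ -0.93750)
q = -10 (q = 2 - (133 - 121) = 2 - 1*12 = 2 - 12 = -10)
Y(S, R) = 519 - 3*R (Y(S, R) = -3*((13 + (-53 - 1*133)) + R) = -3*((13 + (-53 - 133)) + R) = -3*((13 - 186) + R) = -3*(-173 + R) = 519 - 3*R)
-Y(x, q) = -(519 - 3*(-10)) = -(519 + 30) = -1*549 = -549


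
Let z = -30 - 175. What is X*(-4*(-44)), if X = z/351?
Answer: -36080/351 ≈ -102.79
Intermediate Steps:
z = -205
X = -205/351 ≈ -0.58405
X*(-4*(-44)) = -(-820)*(-44)/351 = -205/351*176 = -36080/351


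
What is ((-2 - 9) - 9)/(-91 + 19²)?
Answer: -2/27 ≈ -0.074074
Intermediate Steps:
((-2 - 9) - 9)/(-91 + 19²) = (-11 - 9)/(-91 + 361) = -20/270 = (1/270)*(-20) = -2/27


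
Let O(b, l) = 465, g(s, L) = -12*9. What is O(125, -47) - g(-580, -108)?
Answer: 573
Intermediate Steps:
g(s, L) = -108
O(125, -47) - g(-580, -108) = 465 - 1*(-108) = 465 + 108 = 573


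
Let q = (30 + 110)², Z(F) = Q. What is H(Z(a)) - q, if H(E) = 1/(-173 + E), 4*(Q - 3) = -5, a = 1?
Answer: -13426004/685 ≈ -19600.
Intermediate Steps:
Q = 7/4 (Q = 3 + (¼)*(-5) = 3 - 5/4 = 7/4 ≈ 1.7500)
Z(F) = 7/4
q = 19600 (q = 140² = 19600)
H(Z(a)) - q = 1/(-173 + 7/4) - 1*19600 = 1/(-685/4) - 19600 = -4/685 - 19600 = -13426004/685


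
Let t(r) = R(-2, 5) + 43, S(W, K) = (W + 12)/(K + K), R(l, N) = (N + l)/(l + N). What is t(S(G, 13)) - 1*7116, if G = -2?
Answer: -7072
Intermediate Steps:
R(l, N) = 1 (R(l, N) = (N + l)/(N + l) = 1)
S(W, K) = (12 + W)/(2*K) (S(W, K) = (12 + W)/((2*K)) = (12 + W)*(1/(2*K)) = (12 + W)/(2*K))
t(r) = 44 (t(r) = 1 + 43 = 44)
t(S(G, 13)) - 1*7116 = 44 - 1*7116 = 44 - 7116 = -7072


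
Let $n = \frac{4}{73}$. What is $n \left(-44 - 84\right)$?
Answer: $- \frac{512}{73} \approx -7.0137$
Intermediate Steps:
$n = \frac{4}{73}$ ($n = 4 \cdot \frac{1}{73} = \frac{4}{73} \approx 0.054795$)
$n \left(-44 - 84\right) = \frac{4 \left(-44 - 84\right)}{73} = \frac{4}{73} \left(-128\right) = - \frac{512}{73}$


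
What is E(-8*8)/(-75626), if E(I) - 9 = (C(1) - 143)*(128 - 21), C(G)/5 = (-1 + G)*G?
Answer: 7646/37813 ≈ 0.20221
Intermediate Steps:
C(G) = 5*G*(-1 + G) (C(G) = 5*((-1 + G)*G) = 5*(G*(-1 + G)) = 5*G*(-1 + G))
E(I) = -15292 (E(I) = 9 + (5*1*(-1 + 1) - 143)*(128 - 21) = 9 + (5*1*0 - 143)*107 = 9 + (0 - 143)*107 = 9 - 143*107 = 9 - 15301 = -15292)
E(-8*8)/(-75626) = -15292/(-75626) = -15292*(-1/75626) = 7646/37813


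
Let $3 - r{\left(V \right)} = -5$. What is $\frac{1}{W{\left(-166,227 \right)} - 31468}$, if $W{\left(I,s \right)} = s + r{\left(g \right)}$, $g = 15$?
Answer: $- \frac{1}{31233} \approx -3.2017 \cdot 10^{-5}$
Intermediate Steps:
$r{\left(V \right)} = 8$ ($r{\left(V \right)} = 3 - -5 = 3 + 5 = 8$)
$W{\left(I,s \right)} = 8 + s$ ($W{\left(I,s \right)} = s + 8 = 8 + s$)
$\frac{1}{W{\left(-166,227 \right)} - 31468} = \frac{1}{\left(8 + 227\right) - 31468} = \frac{1}{235 - 31468} = \frac{1}{-31233} = - \frac{1}{31233}$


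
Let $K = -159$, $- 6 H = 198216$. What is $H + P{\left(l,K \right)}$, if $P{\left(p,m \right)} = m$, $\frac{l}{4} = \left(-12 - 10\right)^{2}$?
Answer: $-33195$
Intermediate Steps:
$l = 1936$ ($l = 4 \left(-12 - 10\right)^{2} = 4 \left(-22\right)^{2} = 4 \cdot 484 = 1936$)
$H = -33036$ ($H = \left(- \frac{1}{6}\right) 198216 = -33036$)
$H + P{\left(l,K \right)} = -33036 - 159 = -33195$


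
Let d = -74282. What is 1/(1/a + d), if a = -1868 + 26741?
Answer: -24873/1847616185 ≈ -1.3462e-5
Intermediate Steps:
a = 24873
1/(1/a + d) = 1/(1/24873 - 74282) = 1/(-1847616185/24873) = -24873/1847616185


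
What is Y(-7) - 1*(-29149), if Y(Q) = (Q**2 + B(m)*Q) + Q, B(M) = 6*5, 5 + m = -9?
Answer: 28981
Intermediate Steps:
m = -14 (m = -5 - 9 = -14)
B(M) = 30
Y(Q) = Q**2 + 31*Q (Y(Q) = (Q**2 + 30*Q) + Q = Q**2 + 31*Q)
Y(-7) - 1*(-29149) = -7*(31 - 7) - 1*(-29149) = -7*24 + 29149 = -168 + 29149 = 28981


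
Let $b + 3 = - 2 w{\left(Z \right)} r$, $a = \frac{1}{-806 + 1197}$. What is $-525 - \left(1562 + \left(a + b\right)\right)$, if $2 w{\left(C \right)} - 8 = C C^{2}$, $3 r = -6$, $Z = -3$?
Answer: $- \frac{799987}{391} \approx -2046.0$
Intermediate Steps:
$r = -2$ ($r = \frac{1}{3} \left(-6\right) = -2$)
$w{\left(C \right)} = 4 + \frac{C^{3}}{2}$ ($w{\left(C \right)} = 4 + \frac{C C^{2}}{2} = 4 + \frac{C^{3}}{2}$)
$a = \frac{1}{391} \approx 0.0025575$
$b = -41$ ($b = -3 + - 2 \left(4 + \frac{\left(-3\right)^{3}}{2}\right) \left(-2\right) = -3 + - 2 \left(4 + \frac{1}{2} \left(-27\right)\right) \left(-2\right) = -3 + - 2 \left(4 - \frac{27}{2}\right) \left(-2\right) = -3 + \left(-2\right) \left(- \frac{19}{2}\right) \left(-2\right) = -3 + 19 \left(-2\right) = -3 - 38 = -41$)
$-525 - \left(1562 + \left(a + b\right)\right) = -525 - \left(1562 + \left(\frac{1}{391} - 41\right)\right) = -525 - \left(1562 - \frac{16030}{391}\right) = -525 - \frac{594712}{391} = - \frac{799987}{391}$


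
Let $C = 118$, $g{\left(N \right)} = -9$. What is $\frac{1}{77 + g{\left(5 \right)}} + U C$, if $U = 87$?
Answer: $\frac{698089}{68} \approx 10266.0$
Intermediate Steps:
$\frac{1}{77 + g{\left(5 \right)}} + U C = \frac{1}{77 - 9} + 87 \cdot 118 = \frac{1}{68} + 10266 = \frac{698089}{68}$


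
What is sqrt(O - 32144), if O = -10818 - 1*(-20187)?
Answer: 5*I*sqrt(911) ≈ 150.91*I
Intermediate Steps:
O = 9369 (O = -10818 + 20187 = 9369)
sqrt(O - 32144) = sqrt(9369 - 32144) = sqrt(-22775) = 5*I*sqrt(911)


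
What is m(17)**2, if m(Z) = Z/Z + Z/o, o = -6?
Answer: 121/36 ≈ 3.3611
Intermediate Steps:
m(Z) = 1 - Z/6 (m(Z) = Z/Z + Z/(-6) = 1 + Z*(-1/6) = 1 - Z/6)
m(17)**2 = (1 - 1/6*17)**2 = (1 - 17/6)**2 = (-11/6)**2 = 121/36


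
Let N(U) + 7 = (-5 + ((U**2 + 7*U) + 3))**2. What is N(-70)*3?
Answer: 58291371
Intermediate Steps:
N(U) = -7 + (-2 + U**2 + 7*U)**2 (N(U) = -7 + (-5 + ((U**2 + 7*U) + 3))**2 = -7 + (-5 + (3 + U**2 + 7*U))**2 = -7 + (-2 + U**2 + 7*U)**2)
N(-70)*3 = (-7 + (-2 + (-70)**2 + 7*(-70))**2)*3 = (-7 + (-2 + 4900 - 490)**2)*3 = (-7 + 4408**2)*3 = (-7 + 19430464)*3 = 19430457*3 = 58291371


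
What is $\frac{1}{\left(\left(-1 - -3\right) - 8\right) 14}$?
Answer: $- \frac{1}{84} \approx -0.011905$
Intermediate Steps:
$\frac{1}{\left(\left(-1 - -3\right) - 8\right) 14} = \frac{1}{\left(\left(-1 + 3\right) - 8\right) 14} = \frac{1}{\left(2 - 8\right) 14} = \frac{1}{\left(-6\right) 14} = \frac{1}{-84} = - \frac{1}{84}$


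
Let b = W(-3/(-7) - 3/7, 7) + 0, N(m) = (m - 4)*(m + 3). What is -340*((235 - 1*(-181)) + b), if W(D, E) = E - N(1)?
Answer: -147900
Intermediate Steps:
N(m) = (-4 + m)*(3 + m)
W(D, E) = 12 + E (W(D, E) = E - (-12 + 1**2 - 1*1) = E - (-12 + 1 - 1) = E - 1*(-12) = E + 12 = 12 + E)
b = 19 (b = (12 + 7) + 0 = 19 + 0 = 19)
-340*((235 - 1*(-181)) + b) = -340*((235 - 1*(-181)) + 19) = -340*((235 + 181) + 19) = -340*(416 + 19) = -340*435 = -147900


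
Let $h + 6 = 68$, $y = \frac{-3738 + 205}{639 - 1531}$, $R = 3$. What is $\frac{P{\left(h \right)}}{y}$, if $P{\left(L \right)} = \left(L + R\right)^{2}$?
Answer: $\frac{3768700}{3533} \approx 1066.7$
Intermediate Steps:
$y = \frac{3533}{892}$ ($y = - \frac{3533}{-892} = \left(-3533\right) \left(- \frac{1}{892}\right) = \frac{3533}{892} \approx 3.9608$)
$h = 62$ ($h = -6 + 68 = 62$)
$P{\left(L \right)} = \left(3 + L\right)^{2}$ ($P{\left(L \right)} = \left(L + 3\right)^{2} = \left(3 + L\right)^{2}$)
$\frac{P{\left(h \right)}}{y} = \frac{\left(3 + 62\right)^{2}}{\frac{3533}{892}} = 65^{2} \cdot \frac{892}{3533} = 4225 \cdot \frac{892}{3533} = \frac{3768700}{3533}$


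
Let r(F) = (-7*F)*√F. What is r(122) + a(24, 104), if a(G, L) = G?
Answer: 24 - 854*√122 ≈ -9408.7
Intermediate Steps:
r(F) = -7*F^(3/2)
r(122) + a(24, 104) = -854*√122 + 24 = 24 - 854*√122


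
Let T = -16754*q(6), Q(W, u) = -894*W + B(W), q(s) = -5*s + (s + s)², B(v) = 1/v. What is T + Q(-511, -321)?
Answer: -742545343/511 ≈ -1.4531e+6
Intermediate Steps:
q(s) = -5*s + 4*s² (q(s) = -5*s + (2*s)² = -5*s + 4*s²)
Q(W, u) = 1/W - 894*W (Q(W, u) = -894*W + 1/W = 1/W - 894*W)
T = -1909956 (T = -100524*(-5 + 4*6) = -100524*(-5 + 24) = -100524*19 = -16754*114 = -1909956)
T + Q(-511, -321) = -1909956 + (1/(-511) - 894*(-511)) = -1909956 + (-1/511 + 456834) = -1909956 + 233442173/511 = -742545343/511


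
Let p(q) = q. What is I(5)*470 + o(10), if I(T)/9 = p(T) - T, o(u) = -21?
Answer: -21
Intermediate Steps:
I(T) = 0 (I(T) = 9*(T - T) = 9*0 = 0)
I(5)*470 + o(10) = 0*470 - 21 = 0 - 21 = -21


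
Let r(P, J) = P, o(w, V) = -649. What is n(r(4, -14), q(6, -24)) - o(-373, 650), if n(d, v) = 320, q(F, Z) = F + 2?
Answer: 969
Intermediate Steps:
q(F, Z) = 2 + F
n(r(4, -14), q(6, -24)) - o(-373, 650) = 320 - 1*(-649) = 320 + 649 = 969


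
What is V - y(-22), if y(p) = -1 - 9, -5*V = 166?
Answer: -116/5 ≈ -23.200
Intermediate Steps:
V = -166/5 (V = -1/5*166 = -166/5 ≈ -33.200)
y(p) = -10
V - y(-22) = -166/5 - 1*(-10) = -166/5 + 10 = -116/5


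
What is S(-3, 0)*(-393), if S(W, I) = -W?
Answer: -1179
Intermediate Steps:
S(-3, 0)*(-393) = -1*(-3)*(-393) = 3*(-393) = -1179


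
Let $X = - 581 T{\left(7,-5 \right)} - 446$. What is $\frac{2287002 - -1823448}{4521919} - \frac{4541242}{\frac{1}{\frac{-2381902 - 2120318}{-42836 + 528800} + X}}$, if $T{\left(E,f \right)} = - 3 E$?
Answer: $- \frac{9767883986902439742250}{183124153743} \approx -5.334 \cdot 10^{10}$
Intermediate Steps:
$X = 11755$ ($X = - 581 \left(\left(-3\right) 7\right) - 446 = \left(-581\right) \left(-21\right) - 446 = 12201 - 446 = 11755$)
$\frac{2287002 - -1823448}{4521919} - \frac{4541242}{\frac{1}{\frac{-2381902 - 2120318}{-42836 + 528800} + X}} = \frac{2287002 - -1823448}{4521919} - \frac{4541242}{\frac{1}{\frac{-2381902 - 2120318}{-42836 + 528800} + 11755}} = \left(2287002 + 1823448\right) \frac{1}{4521919} - \frac{4541242}{\frac{1}{- \frac{4502220}{485964} + 11755}} = 4110450 \cdot \frac{1}{4521919} - \frac{4541242}{\frac{1}{\left(-4502220\right) \frac{1}{485964} + 11755}} = \frac{4110450}{4521919} - \frac{4541242}{\frac{1}{- \frac{375185}{40497} + 11755}} = \frac{4110450}{4521919} - \frac{4541242}{\frac{1}{\frac{475667050}{40497}}} = \frac{4110450}{4521919} - \frac{4541242}{\frac{40497}{475667050}} = \frac{4110450}{4521919} - \frac{2160119185476100}{40497} = - \frac{9767883986902439742250}{183124153743}$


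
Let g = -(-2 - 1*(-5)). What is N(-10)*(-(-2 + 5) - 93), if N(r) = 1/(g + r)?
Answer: 96/13 ≈ 7.3846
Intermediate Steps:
g = -3 (g = -(-2 + 5) = -1*3 = -3)
N(r) = 1/(-3 + r)
N(-10)*(-(-2 + 5) - 93) = (-(-2 + 5) - 93)/(-3 - 10) = (-1*3 - 93)/(-13) = -(-3 - 93)/13 = -1/13*(-96) = 96/13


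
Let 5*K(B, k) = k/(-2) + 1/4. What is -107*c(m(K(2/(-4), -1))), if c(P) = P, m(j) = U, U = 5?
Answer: -535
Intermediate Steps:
K(B, k) = 1/20 - k/10 (K(B, k) = (k/(-2) + 1/4)/5 = (k*(-1/2) + 1*(1/4))/5 = (-k/2 + 1/4)/5 = (1/4 - k/2)/5 = 1/20 - k/10)
m(j) = 5
-107*c(m(K(2/(-4), -1))) = -107*5 = -535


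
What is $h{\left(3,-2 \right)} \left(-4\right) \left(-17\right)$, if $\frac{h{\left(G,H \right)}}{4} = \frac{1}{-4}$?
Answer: $-68$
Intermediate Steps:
$h{\left(G,H \right)} = -1$ ($h{\left(G,H \right)} = \frac{4}{-4} = 4 \left(- \frac{1}{4}\right) = -1$)
$h{\left(3,-2 \right)} \left(-4\right) \left(-17\right) = \left(-1\right) \left(-4\right) \left(-17\right) = 4 \left(-17\right) = -68$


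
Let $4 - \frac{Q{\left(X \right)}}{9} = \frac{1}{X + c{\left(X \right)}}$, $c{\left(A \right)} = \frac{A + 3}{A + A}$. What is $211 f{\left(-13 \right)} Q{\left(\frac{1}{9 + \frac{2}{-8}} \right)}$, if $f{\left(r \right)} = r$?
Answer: $- \frac{372971196}{3847} \approx -96951.0$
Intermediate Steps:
$c{\left(A \right)} = \frac{3 + A}{2 A}$
$Q{\left(X \right)} = 36 - \frac{9}{X + \frac{3 + X}{2 X}}$
$211 f{\left(-13 \right)} Q{\left(\frac{1}{9 + \frac{2}{-8}} \right)} = 211 \left(-13\right) \frac{18 \left(6 + \frac{1}{9 + \frac{2}{-8}} + 4 \left(\frac{1}{9 + \frac{2}{-8}}\right)^{2}\right)}{3 + \frac{1}{9 + \frac{2}{-8}} + 2 \left(\frac{1}{9 + \frac{2}{-8}}\right)^{2}} = - 2743 \frac{18 \left(6 + \frac{1}{9 + 2 \left(- \frac{1}{8}\right)} + 4 \left(\frac{1}{9 + 2 \left(- \frac{1}{8}\right)}\right)^{2}\right)}{3 + \frac{1}{9 + 2 \left(- \frac{1}{8}\right)} + 2 \left(\frac{1}{9 + 2 \left(- \frac{1}{8}\right)}\right)^{2}} = - 2743 \frac{18 \left(6 + \frac{1}{9 - \frac{1}{4}} + 4 \left(\frac{1}{9 - \frac{1}{4}}\right)^{2}\right)}{3 + \frac{1}{9 - \frac{1}{4}} + 2 \left(\frac{1}{9 - \frac{1}{4}}\right)^{2}} = - 2743 \frac{18 \left(6 + \frac{1}{\frac{35}{4}} + 4 \left(\frac{1}{\frac{35}{4}}\right)^{2}\right)}{3 + \frac{1}{\frac{35}{4}} + 2 \left(\frac{1}{\frac{35}{4}}\right)^{2}} = - 2743 \frac{18 \left(6 + \frac{4}{35} + 4 \left(\frac{4}{35}\right)^{2}\right)}{3 + \frac{4}{35} + 2 \left(\frac{4}{35}\right)^{2}} = - 2743 \frac{18 \left(6 + \frac{4}{35} + 4 \cdot \frac{16}{1225}\right)}{3 + \frac{4}{35} + 2 \cdot \frac{16}{1225}} = - 2743 \frac{18 \left(6 + \frac{4}{35} + \frac{64}{1225}\right)}{3 + \frac{4}{35} + \frac{32}{1225}} = - 2743 \cdot 18 \frac{1}{\frac{3847}{1225}} \cdot \frac{7554}{1225} = - 2743 \cdot 18 \cdot \frac{1225}{3847} \cdot \frac{7554}{1225} = \left(-2743\right) \frac{135972}{3847} = - \frac{372971196}{3847}$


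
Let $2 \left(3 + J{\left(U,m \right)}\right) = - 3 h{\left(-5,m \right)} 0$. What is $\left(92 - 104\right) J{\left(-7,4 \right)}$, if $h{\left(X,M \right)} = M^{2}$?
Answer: $36$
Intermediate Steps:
$J{\left(U,m \right)} = -3$ ($J{\left(U,m \right)} = -3 + \frac{- 3 m^{2} \cdot 0}{2} = -3 + \frac{1}{2} \cdot 0 = -3 + 0 = -3$)
$\left(92 - 104\right) J{\left(-7,4 \right)} = \left(92 - 104\right) \left(-3\right) = \left(-12\right) \left(-3\right) = 36$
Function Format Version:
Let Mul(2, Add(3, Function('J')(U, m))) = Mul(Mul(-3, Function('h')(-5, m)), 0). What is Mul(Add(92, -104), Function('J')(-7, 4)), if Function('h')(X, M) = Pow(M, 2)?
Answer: 36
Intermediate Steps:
Function('J')(U, m) = -3 (Function('J')(U, m) = Add(-3, Mul(Rational(1, 2), Mul(Mul(-3, Pow(m, 2)), 0))) = Add(-3, Mul(Rational(1, 2), 0)) = Add(-3, 0) = -3)
Mul(Add(92, -104), Function('J')(-7, 4)) = Mul(Add(92, -104), -3) = Mul(-12, -3) = 36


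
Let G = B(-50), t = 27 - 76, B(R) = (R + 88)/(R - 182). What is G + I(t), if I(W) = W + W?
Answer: -11387/116 ≈ -98.164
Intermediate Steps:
B(R) = (88 + R)/(-182 + R)
t = -49
G = -19/116 (G = (88 - 50)/(-182 - 50) = 38/(-232) = -1/232*38 = -19/116 ≈ -0.16379)
I(W) = 2*W
G + I(t) = -19/116 + 2*(-49) = -19/116 - 98 = -11387/116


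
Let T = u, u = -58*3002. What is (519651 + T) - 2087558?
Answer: -1742023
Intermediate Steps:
u = -174116
T = -174116
(519651 + T) - 2087558 = (519651 - 174116) - 2087558 = 345535 - 2087558 = -1742023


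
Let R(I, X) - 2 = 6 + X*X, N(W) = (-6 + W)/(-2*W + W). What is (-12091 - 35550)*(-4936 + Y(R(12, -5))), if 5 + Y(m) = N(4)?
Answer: 470740721/2 ≈ 2.3537e+8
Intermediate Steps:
N(W) = -(-6 + W)/W (N(W) = (-6 + W)/((-W)) = (-6 + W)*(-1/W) = -(-6 + W)/W)
R(I, X) = 8 + X² (R(I, X) = 2 + (6 + X*X) = 2 + (6 + X²) = 8 + X²)
Y(m) = -9/2 (Y(m) = -5 + (6 - 1*4)/4 = -5 + (6 - 4)/4 = -5 + (¼)*2 = -5 + ½ = -9/2)
(-12091 - 35550)*(-4936 + Y(R(12, -5))) = (-12091 - 35550)*(-4936 - 9/2) = -47641*(-9881/2) = 470740721/2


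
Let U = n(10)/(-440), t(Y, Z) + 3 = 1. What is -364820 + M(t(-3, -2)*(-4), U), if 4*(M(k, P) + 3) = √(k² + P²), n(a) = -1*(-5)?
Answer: -364823 + √495617/352 ≈ -3.6482e+5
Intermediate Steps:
t(Y, Z) = -2 (t(Y, Z) = -3 + 1 = -2)
n(a) = 5
U = -1/88 (U = 5/(-440) = 5*(-1/440) = -1/88 ≈ -0.011364)
M(k, P) = -3 + √(P² + k²)/4 (M(k, P) = -3 + √(k² + P²)/4 = -3 + √(P² + k²)/4)
-364820 + M(t(-3, -2)*(-4), U) = -364820 + (-3 + √((-1/88)² + (-2*(-4))²)/4) = -364820 + (-3 + √(1/7744 + 8²)/4) = -364820 + (-3 + √(1/7744 + 64)/4) = -364820 + (-3 + √(495617/7744)/4) = -364820 + (-3 + (√495617/88)/4) = -364820 + (-3 + √495617/352) = -364823 + √495617/352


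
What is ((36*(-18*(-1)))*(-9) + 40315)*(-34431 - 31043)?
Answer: -2257739942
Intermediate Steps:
((36*(-18*(-1)))*(-9) + 40315)*(-34431 - 31043) = ((36*18)*(-9) + 40315)*(-65474) = (648*(-9) + 40315)*(-65474) = (-5832 + 40315)*(-65474) = 34483*(-65474) = -2257739942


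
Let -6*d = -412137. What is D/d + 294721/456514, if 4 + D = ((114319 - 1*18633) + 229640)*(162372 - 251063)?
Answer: -1145391399987187/2726758122 ≈ -4.2006e+5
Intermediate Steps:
d = 137379/2 (d = -⅙*(-412137) = 137379/2 ≈ 68690.)
D = -28853488270 (D = -4 + ((114319 - 1*18633) + 229640)*(162372 - 251063) = -4 + ((114319 - 18633) + 229640)*(-88691) = -4 + (95686 + 229640)*(-88691) = -4 + 325326*(-88691) = -4 - 28853488266 = -28853488270)
D/d + 294721/456514 = -28853488270/137379/2 + 294721/456514 = -28853488270*2/137379 + 294721*(1/456514) = -2508998980/5973 + 294721/456514 = -1145391399987187/2726758122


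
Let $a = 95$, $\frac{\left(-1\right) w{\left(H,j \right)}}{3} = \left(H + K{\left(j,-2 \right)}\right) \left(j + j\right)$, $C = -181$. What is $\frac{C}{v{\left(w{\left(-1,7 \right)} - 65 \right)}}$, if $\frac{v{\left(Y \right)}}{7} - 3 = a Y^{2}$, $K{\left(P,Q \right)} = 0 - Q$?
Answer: $- \frac{181}{7613606} \approx -2.3773 \cdot 10^{-5}$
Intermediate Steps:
$K{\left(P,Q \right)} = - Q$
$w{\left(H,j \right)} = - 6 j \left(2 + H\right)$ ($w{\left(H,j \right)} = - 3 \left(H - -2\right) \left(j + j\right) = - 3 \left(H + 2\right) 2 j = - 3 \left(2 + H\right) 2 j = - 3 \cdot 2 j \left(2 + H\right) = - 6 j \left(2 + H\right)$)
$v{\left(Y \right)} = 21 + 665 Y^{2}$ ($v{\left(Y \right)} = 21 + 7 \cdot 95 Y^{2} = 21 + 665 Y^{2}$)
$\frac{C}{v{\left(w{\left(-1,7 \right)} - 65 \right)}} = - \frac{181}{21 + 665 \left(\left(-6\right) 7 \left(2 - 1\right) - 65\right)^{2}} = - \frac{181}{21 + 665 \left(\left(-6\right) 7 \cdot 1 - 65\right)^{2}} = - \frac{181}{21 + 665 \left(-42 - 65\right)^{2}} = - \frac{181}{21 + 665 \left(-107\right)^{2}} = - \frac{181}{21 + 665 \cdot 11449} = - \frac{181}{21 + 7613585} = - \frac{181}{7613606}$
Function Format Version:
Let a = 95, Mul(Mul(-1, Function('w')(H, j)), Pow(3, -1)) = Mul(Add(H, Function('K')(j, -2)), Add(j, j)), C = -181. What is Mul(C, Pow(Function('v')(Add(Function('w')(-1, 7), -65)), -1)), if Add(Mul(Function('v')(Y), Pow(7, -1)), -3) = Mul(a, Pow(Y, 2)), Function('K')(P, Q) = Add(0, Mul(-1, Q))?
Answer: Rational(-181, 7613606) ≈ -2.3773e-5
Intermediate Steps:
Function('K')(P, Q) = Mul(-1, Q)
Function('w')(H, j) = Mul(-6, j, Add(2, H)) (Function('w')(H, j) = Mul(-3, Mul(Add(H, Mul(-1, -2)), Add(j, j))) = Mul(-3, Mul(Add(H, 2), Mul(2, j))) = Mul(-3, Mul(Add(2, H), Mul(2, j))) = Mul(-3, Mul(2, j, Add(2, H))) = Mul(-6, j, Add(2, H)))
Function('v')(Y) = Add(21, Mul(665, Pow(Y, 2))) (Function('v')(Y) = Add(21, Mul(7, Mul(95, Pow(Y, 2)))) = Add(21, Mul(665, Pow(Y, 2))))
Mul(C, Pow(Function('v')(Add(Function('w')(-1, 7), -65)), -1)) = Mul(-181, Pow(Add(21, Mul(665, Pow(Add(Mul(-6, 7, Add(2, -1)), -65), 2))), -1)) = Mul(-181, Pow(Add(21, Mul(665, Pow(Add(Mul(-6, 7, 1), -65), 2))), -1)) = Mul(-181, Pow(Add(21, Mul(665, Pow(Add(-42, -65), 2))), -1)) = Mul(-181, Pow(Add(21, Mul(665, Pow(-107, 2))), -1)) = Mul(-181, Pow(Add(21, Mul(665, 11449)), -1)) = Mul(-181, Pow(Add(21, 7613585), -1)) = Mul(-181, Pow(7613606, -1)) = Mul(-181, Rational(1, 7613606)) = Rational(-181, 7613606)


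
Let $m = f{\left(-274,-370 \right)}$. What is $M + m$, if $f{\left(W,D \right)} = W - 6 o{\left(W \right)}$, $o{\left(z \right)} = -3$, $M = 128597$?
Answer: $128341$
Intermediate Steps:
$f{\left(W,D \right)} = 18 + W$ ($f{\left(W,D \right)} = W - -18 = W + 18 = 18 + W$)
$m = -256$ ($m = 18 - 274 = -256$)
$M + m = 128597 - 256 = 128341$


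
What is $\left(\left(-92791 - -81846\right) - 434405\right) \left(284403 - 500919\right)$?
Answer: $96425400600$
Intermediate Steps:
$\left(\left(-92791 - -81846\right) - 434405\right) \left(284403 - 500919\right) = \left(\left(-92791 + 81846\right) - 434405\right) \left(-216516\right) = \left(-10945 - 434405\right) \left(-216516\right) = \left(-445350\right) \left(-216516\right) = 96425400600$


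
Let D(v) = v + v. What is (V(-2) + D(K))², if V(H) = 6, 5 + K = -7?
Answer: 324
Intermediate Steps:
K = -12 (K = -5 - 7 = -12)
D(v) = 2*v
(V(-2) + D(K))² = (6 + 2*(-12))² = (6 - 24)² = (-18)² = 324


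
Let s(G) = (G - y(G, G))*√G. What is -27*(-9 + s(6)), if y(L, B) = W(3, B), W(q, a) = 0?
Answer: 243 - 162*√6 ≈ -153.82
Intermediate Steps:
y(L, B) = 0
s(G) = G^(3/2) (s(G) = (G - 1*0)*√G = (G + 0)*√G = G*√G = G^(3/2))
-27*(-9 + s(6)) = -27*(-9 + 6^(3/2)) = -27*(-9 + 6*√6) = 243 - 162*√6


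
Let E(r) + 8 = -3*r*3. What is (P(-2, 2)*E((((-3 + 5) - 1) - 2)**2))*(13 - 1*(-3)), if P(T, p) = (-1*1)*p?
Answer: 544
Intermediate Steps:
E(r) = -8 - 9*r (E(r) = -8 - 3*r*3 = -8 - 9*r)
P(T, p) = -p
(P(-2, 2)*E((((-3 + 5) - 1) - 2)**2))*(13 - 1*(-3)) = ((-1*2)*(-8 - 9*(((-3 + 5) - 1) - 2)**2))*(13 - 1*(-3)) = (-2*(-8 - 9*((2 - 1) - 2)**2))*(13 + 3) = -2*(-8 - 9*(1 - 2)**2)*16 = -2*(-8 - 9*(-1)**2)*16 = -2*(-8 - 9*1)*16 = -2*(-8 - 9)*16 = -2*(-17)*16 = 34*16 = 544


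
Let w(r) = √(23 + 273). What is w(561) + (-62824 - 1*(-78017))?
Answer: 15193 + 2*√74 ≈ 15210.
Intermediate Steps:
w(r) = 2*√74 (w(r) = √296 = 2*√74)
w(561) + (-62824 - 1*(-78017)) = 2*√74 + (-62824 - 1*(-78017)) = 2*√74 + (-62824 + 78017) = 2*√74 + 15193 = 15193 + 2*√74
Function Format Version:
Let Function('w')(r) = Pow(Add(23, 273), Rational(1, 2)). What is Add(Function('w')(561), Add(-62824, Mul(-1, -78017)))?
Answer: Add(15193, Mul(2, Pow(74, Rational(1, 2)))) ≈ 15210.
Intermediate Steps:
Function('w')(r) = Mul(2, Pow(74, Rational(1, 2))) (Function('w')(r) = Pow(296, Rational(1, 2)) = Mul(2, Pow(74, Rational(1, 2))))
Add(Function('w')(561), Add(-62824, Mul(-1, -78017))) = Add(Mul(2, Pow(74, Rational(1, 2))), Add(-62824, Mul(-1, -78017))) = Add(Mul(2, Pow(74, Rational(1, 2))), Add(-62824, 78017)) = Add(Mul(2, Pow(74, Rational(1, 2))), 15193) = Add(15193, Mul(2, Pow(74, Rational(1, 2))))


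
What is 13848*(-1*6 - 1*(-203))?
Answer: 2728056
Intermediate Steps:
13848*(-1*6 - 1*(-203)) = 13848*(-6 + 203) = 13848*197 = 2728056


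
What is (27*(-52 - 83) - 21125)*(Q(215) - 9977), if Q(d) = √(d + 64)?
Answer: 247130290 - 74310*√31 ≈ 2.4672e+8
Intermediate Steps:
Q(d) = √(64 + d)
(27*(-52 - 83) - 21125)*(Q(215) - 9977) = (27*(-52 - 83) - 21125)*(√(64 + 215) - 9977) = (27*(-135) - 21125)*(√279 - 9977) = (-3645 - 21125)*(3*√31 - 9977) = -24770*(-9977 + 3*√31) = 247130290 - 74310*√31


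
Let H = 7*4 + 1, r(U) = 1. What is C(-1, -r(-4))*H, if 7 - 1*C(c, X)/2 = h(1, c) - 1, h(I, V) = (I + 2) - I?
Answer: 348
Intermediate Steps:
h(I, V) = 2 (h(I, V) = (2 + I) - I = 2)
H = 29 (H = 28 + 1 = 29)
C(c, X) = 12 (C(c, X) = 14 - 2*(2 - 1) = 14 - 2*1 = 14 - 2 = 12)
C(-1, -r(-4))*H = 12*29 = 348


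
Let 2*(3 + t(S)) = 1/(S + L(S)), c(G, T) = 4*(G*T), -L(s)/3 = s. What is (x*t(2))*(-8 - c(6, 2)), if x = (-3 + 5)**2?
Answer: 700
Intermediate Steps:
L(s) = -3*s
c(G, T) = 4*G*T
x = 4 (x = 2**2 = 4)
t(S) = -3 - 1/(4*S) (t(S) = -3 + 1/(2*(S - 3*S)) = -3 + 1/(2*((-2*S))) = -3 + (-1/(2*S))/2 = -3 - 1/(4*S))
(x*t(2))*(-8 - c(6, 2)) = (4*(-3 - 1/4/2))*(-8 - 4*6*2) = (4*(-3 - 1/4*1/2))*(-8 - 1*48) = (4*(-3 - 1/8))*(-8 - 48) = (4*(-25/8))*(-56) = -25/2*(-56) = 700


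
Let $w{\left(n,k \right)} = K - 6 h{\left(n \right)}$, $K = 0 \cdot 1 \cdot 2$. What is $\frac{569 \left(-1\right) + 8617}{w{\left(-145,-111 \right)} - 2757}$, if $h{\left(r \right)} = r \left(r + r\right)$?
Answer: $- \frac{8048}{255057} \approx -0.031554$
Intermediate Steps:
$h{\left(r \right)} = 2 r^{2}$ ($h{\left(r \right)} = r 2 r = 2 r^{2}$)
$K = 0$ ($K = 0 \cdot 2 = 0$)
$w{\left(n,k \right)} = - 12 n^{2}$ ($w{\left(n,k \right)} = 0 - 6 \cdot 2 n^{2} = 0 - 12 n^{2} = - 12 n^{2}$)
$\frac{569 \left(-1\right) + 8617}{w{\left(-145,-111 \right)} - 2757} = \frac{569 \left(-1\right) + 8617}{- 12 \left(-145\right)^{2} - 2757} = \frac{-569 + 8617}{\left(-12\right) 21025 - 2757} = \frac{8048}{-252300 - 2757} = \frac{8048}{-255057} = 8048 \left(- \frac{1}{255057}\right) = - \frac{8048}{255057}$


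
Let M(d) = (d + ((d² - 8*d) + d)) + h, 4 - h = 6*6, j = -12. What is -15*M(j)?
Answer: -2760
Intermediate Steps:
h = -32 (h = 4 - 6*6 = 4 - 1*36 = 4 - 36 = -32)
M(d) = -32 + d² - 6*d (M(d) = (d + ((d² - 8*d) + d)) - 32 = (d + (d² - 7*d)) - 32 = (d² - 6*d) - 32 = -32 + d² - 6*d)
-15*M(j) = -15*(-32 + (-12)² - 6*(-12)) = -15*(-32 + 144 + 72) = -15*184 = -2760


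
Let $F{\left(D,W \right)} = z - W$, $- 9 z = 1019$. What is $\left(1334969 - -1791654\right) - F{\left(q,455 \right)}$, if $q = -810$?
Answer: $\frac{28144721}{9} \approx 3.1272 \cdot 10^{6}$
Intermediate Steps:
$z = - \frac{1019}{9}$ ($z = \left(- \frac{1}{9}\right) 1019 = - \frac{1019}{9} \approx -113.22$)
$F{\left(D,W \right)} = - \frac{1019}{9} - W$
$\left(1334969 - -1791654\right) - F{\left(q,455 \right)} = \left(1334969 - -1791654\right) - \left(- \frac{1019}{9} - 455\right) = \left(1334969 + 1791654\right) - \left(- \frac{1019}{9} - 455\right) = 3126623 - - \frac{5114}{9} = 3126623 + \frac{5114}{9} = \frac{28144721}{9}$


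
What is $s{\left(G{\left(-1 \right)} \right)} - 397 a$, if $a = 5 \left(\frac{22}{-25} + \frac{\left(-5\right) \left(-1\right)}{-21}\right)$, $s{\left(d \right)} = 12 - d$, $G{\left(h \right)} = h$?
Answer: $\frac{234404}{105} \approx 2232.4$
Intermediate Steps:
$a = - \frac{587}{105}$ ($a = 5 \left(22 \left(- \frac{1}{25}\right) + 5 \left(- \frac{1}{21}\right)\right) = 5 \left(- \frac{22}{25} - \frac{5}{21}\right) = 5 \left(- \frac{587}{525}\right) = - \frac{587}{105} \approx -5.5905$)
$s{\left(G{\left(-1 \right)} \right)} - 397 a = \left(12 - -1\right) - - \frac{233039}{105} = \left(12 + 1\right) + \frac{233039}{105} = 13 + \frac{233039}{105} = \frac{234404}{105}$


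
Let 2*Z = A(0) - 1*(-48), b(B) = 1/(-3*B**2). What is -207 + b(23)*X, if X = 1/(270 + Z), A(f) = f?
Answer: -96581647/466578 ≈ -207.00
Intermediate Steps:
b(B) = -1/(3*B**2)
Z = 24 (Z = (0 - 1*(-48))/2 = (0 + 48)/2 = (1/2)*48 = 24)
X = 1/294 (X = 1/(270 + 24) = 1/294 ≈ 0.0034014)
-207 + b(23)*X = -207 - 1/3/23**2*(1/294) = -207 - 1/3*1/529*(1/294) = -207 - 1/1587*1/294 = -207 - 1/466578 = -96581647/466578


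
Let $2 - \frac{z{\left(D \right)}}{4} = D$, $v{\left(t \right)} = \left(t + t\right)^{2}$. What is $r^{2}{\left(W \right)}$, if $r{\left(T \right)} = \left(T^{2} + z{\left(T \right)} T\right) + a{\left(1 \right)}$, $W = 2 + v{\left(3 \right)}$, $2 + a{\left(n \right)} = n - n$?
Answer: $16240900$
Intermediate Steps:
$v{\left(t \right)} = 4 t^{2}$ ($v{\left(t \right)} = \left(2 t\right)^{2} = 4 t^{2}$)
$a{\left(n \right)} = -2$ ($a{\left(n \right)} = -2 + \left(n - n\right) = -2 + 0 = -2$)
$z{\left(D \right)} = 8 - 4 D$
$W = 38$ ($W = 2 + 4 \cdot 3^{2} = 2 + 4 \cdot 9 = 2 + 36 = 38$)
$r{\left(T \right)} = -2 + T^{2} + T \left(8 - 4 T\right)$ ($r{\left(T \right)} = \left(T^{2} + \left(8 - 4 T\right) T\right) - 2 = \left(T^{2} + T \left(8 - 4 T\right)\right) - 2 = -2 + T^{2} + T \left(8 - 4 T\right)$)
$r^{2}{\left(W \right)} = \left(-2 - 3 \cdot 38^{2} + 8 \cdot 38\right)^{2} = \left(-2 - 4332 + 304\right)^{2} = \left(-4030\right)^{2} = 16240900$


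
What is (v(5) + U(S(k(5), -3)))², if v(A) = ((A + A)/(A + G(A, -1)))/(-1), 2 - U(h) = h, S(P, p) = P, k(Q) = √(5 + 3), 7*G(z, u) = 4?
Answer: 12232/1521 - 32*√2/39 ≈ 6.8817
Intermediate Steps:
G(z, u) = 4/7 (G(z, u) = (⅐)*4 = 4/7)
k(Q) = 2*√2 (k(Q) = √8 = 2*√2)
U(h) = 2 - h
v(A) = -2*A/(4/7 + A) (v(A) = ((A + A)/(A + 4/7))/(-1) = ((2*A)/(4/7 + A))*(-1) = (2*A/(4/7 + A))*(-1) = -2*A/(4/7 + A))
(v(5) + U(S(k(5), -3)))² = (-14*5/(4 + 7*5) + (2 - 2*√2))² = (-14*5/(4 + 35) + (2 - 2*√2))² = (-14*5/39 + (2 - 2*√2))² = (-14*5*1/39 + (2 - 2*√2))² = (-70/39 + (2 - 2*√2))² = (8/39 - 2*√2)²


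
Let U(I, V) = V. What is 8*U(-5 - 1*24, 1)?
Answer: 8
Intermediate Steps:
8*U(-5 - 1*24, 1) = 8*1 = 8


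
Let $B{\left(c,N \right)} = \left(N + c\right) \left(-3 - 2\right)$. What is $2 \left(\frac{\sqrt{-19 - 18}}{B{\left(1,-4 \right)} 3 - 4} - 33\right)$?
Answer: $-66 + \frac{2 i \sqrt{37}}{41} \approx -66.0 + 0.29672 i$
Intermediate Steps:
$B{\left(c,N \right)} = - 5 N - 5 c$ ($B{\left(c,N \right)} = \left(N + c\right) \left(-5\right) = - 5 N - 5 c$)
$2 \left(\frac{\sqrt{-19 - 18}}{B{\left(1,-4 \right)} 3 - 4} - 33\right) = 2 \left(\frac{\sqrt{-19 - 18}}{\left(\left(-5\right) \left(-4\right) - 5\right) 3 - 4} - 33\right) = 2 \left(\frac{\sqrt{-37}}{\left(20 - 5\right) 3 - 4} - 33\right) = 2 \left(\frac{i \sqrt{37}}{15 \cdot 3 - 4} - 33\right) = 2 \left(\frac{i \sqrt{37}}{45 - 4} - 33\right) = 2 \left(\frac{i \sqrt{37}}{41} - 33\right) = 2 \left(-33 + \frac{i \sqrt{37}}{41}\right) = -66 + \frac{2 i \sqrt{37}}{41}$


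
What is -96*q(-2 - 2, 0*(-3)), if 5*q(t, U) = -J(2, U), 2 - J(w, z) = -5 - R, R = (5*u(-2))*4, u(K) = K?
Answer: -3168/5 ≈ -633.60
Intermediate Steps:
R = -40 (R = (5*(-2))*4 = -10*4 = -40)
J(w, z) = -33 (J(w, z) = 2 - (-5 - 1*(-40)) = 2 - (-5 + 40) = 2 - 1*35 = 2 - 35 = -33)
q(t, U) = 33/5 (q(t, U) = (-1*(-33))/5 = (1/5)*33 = 33/5)
-96*q(-2 - 2, 0*(-3)) = -96*33/5 = -3168/5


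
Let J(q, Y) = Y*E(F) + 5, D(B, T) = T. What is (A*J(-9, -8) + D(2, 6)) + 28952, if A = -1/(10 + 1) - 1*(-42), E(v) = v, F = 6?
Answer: 298715/11 ≈ 27156.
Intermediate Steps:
A = 461/11 (A = -1/11 + 42 = 461/11 ≈ 41.909)
J(q, Y) = 5 + 6*Y (J(q, Y) = Y*6 + 5 = 6*Y + 5 = 5 + 6*Y)
(A*J(-9, -8) + D(2, 6)) + 28952 = (461*(5 + 6*(-8))/11 + 6) + 28952 = (461*(5 - 48)/11 + 6) + 28952 = ((461/11)*(-43) + 6) + 28952 = (-19823/11 + 6) + 28952 = -19757/11 + 28952 = 298715/11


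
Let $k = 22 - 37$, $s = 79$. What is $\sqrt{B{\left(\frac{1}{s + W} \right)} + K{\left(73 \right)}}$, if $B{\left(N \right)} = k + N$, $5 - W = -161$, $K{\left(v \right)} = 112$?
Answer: $\frac{\sqrt{118830}}{35} \approx 9.8491$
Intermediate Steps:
$W = 166$ ($W = 5 - -161 = 5 + 161 = 166$)
$k = -15$
$B{\left(N \right)} = -15 + N$
$\sqrt{B{\left(\frac{1}{s + W} \right)} + K{\left(73 \right)}} = \sqrt{\left(-15 + \frac{1}{79 + 166}\right) + 112} = \sqrt{\left(-15 + \frac{1}{245}\right) + 112} = \sqrt{- \frac{3674}{245} + 112} = \sqrt{\frac{23766}{245}} = \frac{\sqrt{118830}}{35}$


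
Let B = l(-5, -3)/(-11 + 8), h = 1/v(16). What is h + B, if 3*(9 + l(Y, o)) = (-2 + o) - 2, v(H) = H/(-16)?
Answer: 25/9 ≈ 2.7778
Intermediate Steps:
v(H) = -H/16 (v(H) = H*(-1/16) = -H/16)
l(Y, o) = -31/3 + o/3 (l(Y, o) = -9 + ((-2 + o) - 2)/3 = -9 + (-4 + o)/3 = -9 + (-4/3 + o/3) = -31/3 + o/3)
h = -1 (h = 1/(-1/16*16) = 1/(-1) = -1)
B = 34/9 (B = (-31/3 + (⅓)*(-3))/(-11 + 8) = (-31/3 - 1)/(-3) = -34/3*(-⅓) = 34/9 ≈ 3.7778)
h + B = -1 + 34/9 = 25/9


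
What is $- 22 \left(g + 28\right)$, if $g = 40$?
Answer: $-1496$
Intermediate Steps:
$- 22 \left(g + 28\right) = - 22 \left(40 + 28\right) = \left(-22\right) 68 = -1496$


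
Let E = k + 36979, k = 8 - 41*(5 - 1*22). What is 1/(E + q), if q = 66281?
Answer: 1/103965 ≈ 9.6186e-6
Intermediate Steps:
k = 705 (k = 8 - 41*(5 - 22) = 8 - 41*(-17) = 8 + 697 = 705)
E = 37684 (E = 705 + 36979 = 37684)
1/(E + q) = 1/(37684 + 66281) = 1/103965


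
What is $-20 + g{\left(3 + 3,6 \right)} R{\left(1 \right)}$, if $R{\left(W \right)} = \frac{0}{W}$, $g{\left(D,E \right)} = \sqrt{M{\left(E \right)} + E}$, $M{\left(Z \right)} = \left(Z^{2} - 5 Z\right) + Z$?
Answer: $-20$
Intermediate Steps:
$M{\left(Z \right)} = Z^{2} - 4 Z$
$g{\left(D,E \right)} = \sqrt{E + E \left(-4 + E\right)}$ ($g{\left(D,E \right)} = \sqrt{E \left(-4 + E\right) + E} = \sqrt{E + E \left(-4 + E\right)}$)
$R{\left(W \right)} = 0$
$-20 + g{\left(3 + 3,6 \right)} R{\left(1 \right)} = -20 + \sqrt{6 \left(-3 + 6\right)} 0 = -20 + \sqrt{6 \cdot 3} \cdot 0 = -20 + \sqrt{18} \cdot 0 = -20 + 3 \sqrt{2} \cdot 0 = -20 + 0 = -20$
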